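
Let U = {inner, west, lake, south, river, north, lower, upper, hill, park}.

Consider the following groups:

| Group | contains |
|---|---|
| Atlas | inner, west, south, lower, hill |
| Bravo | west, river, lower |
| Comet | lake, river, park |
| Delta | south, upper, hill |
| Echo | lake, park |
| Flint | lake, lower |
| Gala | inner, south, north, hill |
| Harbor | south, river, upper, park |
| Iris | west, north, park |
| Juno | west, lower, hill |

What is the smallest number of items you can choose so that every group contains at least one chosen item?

H = {south, lower, park} meets every group (each contains at least one member of H), and |H| = 3.
The groups Bravo, Echo, Gala are pairwise disjoint, so any hitting set needs a separate item for each — at least 3. Hence 3 is optimal.

3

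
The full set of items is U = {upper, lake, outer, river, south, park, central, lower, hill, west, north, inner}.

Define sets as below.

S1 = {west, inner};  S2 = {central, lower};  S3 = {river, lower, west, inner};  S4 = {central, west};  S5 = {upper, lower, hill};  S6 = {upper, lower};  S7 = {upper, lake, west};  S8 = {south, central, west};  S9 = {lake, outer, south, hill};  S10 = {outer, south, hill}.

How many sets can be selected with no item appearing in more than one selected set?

S1, S2, S9 are pairwise disjoint (S1={west,inner}; S2={central,lower}; S9={lake,outer,south,hill}).
Every remaining set overlaps one of these, and no 4 of the listed sets are pairwise disjoint, so 3 is the maximum.

3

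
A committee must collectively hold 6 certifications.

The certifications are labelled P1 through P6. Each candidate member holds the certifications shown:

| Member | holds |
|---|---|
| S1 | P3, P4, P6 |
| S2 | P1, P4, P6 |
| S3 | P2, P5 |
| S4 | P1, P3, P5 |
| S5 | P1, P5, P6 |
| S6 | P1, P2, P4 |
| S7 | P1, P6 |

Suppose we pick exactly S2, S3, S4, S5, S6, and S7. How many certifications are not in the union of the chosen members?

Union of S2, S3, S4, S5, S6, S7 = {P1, P2, P3, P4, P5, P6} — that's every certification, so 0 are uncovered.

0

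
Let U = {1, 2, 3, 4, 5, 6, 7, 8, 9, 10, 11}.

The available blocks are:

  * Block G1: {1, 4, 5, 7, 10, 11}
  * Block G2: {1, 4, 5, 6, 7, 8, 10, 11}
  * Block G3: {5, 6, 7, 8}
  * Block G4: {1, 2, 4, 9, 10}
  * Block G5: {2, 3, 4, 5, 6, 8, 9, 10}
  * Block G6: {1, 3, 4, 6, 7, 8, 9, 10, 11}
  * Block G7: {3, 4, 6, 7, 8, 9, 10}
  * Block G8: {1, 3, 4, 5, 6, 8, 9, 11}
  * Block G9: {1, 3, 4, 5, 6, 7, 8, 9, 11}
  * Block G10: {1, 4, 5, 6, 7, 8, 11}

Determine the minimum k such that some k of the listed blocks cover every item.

2

Take {G5, G10}. Their union is {1, 2, 3, 4, 5, 6, 7, 8, 9, 10, 11}, which is all 11 items.
No single block has all 11 items (the largest, G6, has 9), so 2 is optimal.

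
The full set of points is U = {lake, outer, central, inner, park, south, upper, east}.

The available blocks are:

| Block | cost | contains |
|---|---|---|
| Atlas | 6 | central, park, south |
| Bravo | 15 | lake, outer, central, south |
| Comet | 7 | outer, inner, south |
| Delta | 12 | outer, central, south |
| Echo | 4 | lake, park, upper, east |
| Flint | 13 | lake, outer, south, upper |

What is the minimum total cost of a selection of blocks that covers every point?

Atlas, Comet, Echo together cover every point (Atlas ∪ Comet ∪ Echo = {lake, outer, central, inner, park, south, upper, east}); total cost 6 + 7 + 4 = 17.
No covering selection has total cost below 17.

17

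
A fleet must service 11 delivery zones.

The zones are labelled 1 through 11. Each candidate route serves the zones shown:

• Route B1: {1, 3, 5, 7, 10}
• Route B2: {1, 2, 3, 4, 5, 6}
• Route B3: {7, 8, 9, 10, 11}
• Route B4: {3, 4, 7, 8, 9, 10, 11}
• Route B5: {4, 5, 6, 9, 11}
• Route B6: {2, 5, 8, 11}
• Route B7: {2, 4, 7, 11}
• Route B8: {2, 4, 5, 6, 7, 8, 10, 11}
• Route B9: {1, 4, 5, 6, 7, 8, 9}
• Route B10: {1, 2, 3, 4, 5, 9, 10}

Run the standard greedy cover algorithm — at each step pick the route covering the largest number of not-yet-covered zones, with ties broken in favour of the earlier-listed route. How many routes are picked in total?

Greedy: pick B8 (covers 8 new) → pick B10 (covers 3 new). Total picks: 2.

2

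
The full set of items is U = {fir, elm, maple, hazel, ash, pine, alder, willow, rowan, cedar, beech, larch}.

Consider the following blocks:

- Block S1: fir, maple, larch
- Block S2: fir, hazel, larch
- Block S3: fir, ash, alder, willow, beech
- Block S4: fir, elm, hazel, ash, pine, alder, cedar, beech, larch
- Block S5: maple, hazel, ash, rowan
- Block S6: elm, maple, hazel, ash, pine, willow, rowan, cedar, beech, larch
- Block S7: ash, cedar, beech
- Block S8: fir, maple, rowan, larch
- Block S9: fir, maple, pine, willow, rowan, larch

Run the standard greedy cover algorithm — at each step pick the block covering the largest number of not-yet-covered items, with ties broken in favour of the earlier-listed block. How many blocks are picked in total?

Greedy: pick S6 (covers 10 new) → pick S3 (covers 2 new). Total picks: 2.

2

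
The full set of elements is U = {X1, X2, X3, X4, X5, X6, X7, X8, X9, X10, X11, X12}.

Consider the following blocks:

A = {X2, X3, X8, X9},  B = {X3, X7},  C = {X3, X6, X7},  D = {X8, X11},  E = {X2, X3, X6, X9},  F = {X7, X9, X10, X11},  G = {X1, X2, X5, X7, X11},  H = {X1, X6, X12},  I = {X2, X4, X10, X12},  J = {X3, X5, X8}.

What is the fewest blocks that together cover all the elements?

E and G and I and J together: E ∪ G ∪ I ∪ J = {X1, X2, X3, X4, X5, X6, X7, X8, X9, X10, X11, X12} — every element is covered.
No 3 of the 10 blocks cover everything (all 120 combinations miss at least one element), so 4 is optimal.

4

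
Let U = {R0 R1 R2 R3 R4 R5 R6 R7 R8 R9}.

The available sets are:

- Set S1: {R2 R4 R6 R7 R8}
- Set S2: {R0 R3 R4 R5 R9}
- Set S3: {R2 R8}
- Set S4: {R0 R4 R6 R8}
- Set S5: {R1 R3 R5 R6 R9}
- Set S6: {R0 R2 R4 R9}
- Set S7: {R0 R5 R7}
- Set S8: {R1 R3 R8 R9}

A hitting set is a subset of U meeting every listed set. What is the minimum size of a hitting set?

3

The 3 elements {R0, R5, R8} hit every set.
No choice of 2 elements meets every set, so 3 is the minimum.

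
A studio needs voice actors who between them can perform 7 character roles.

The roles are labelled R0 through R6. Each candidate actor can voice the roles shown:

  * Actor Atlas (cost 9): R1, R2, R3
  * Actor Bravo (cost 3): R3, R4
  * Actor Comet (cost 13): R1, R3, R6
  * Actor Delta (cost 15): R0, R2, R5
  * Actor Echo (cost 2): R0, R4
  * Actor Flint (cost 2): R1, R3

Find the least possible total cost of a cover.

30

Comet, Delta, Echo together cover every role (Comet ∪ Delta ∪ Echo = {R0, R1, R2, R3, R4, R5, R6}); total cost 13 + 15 + 2 = 30.
The greedy pick Echo, Flint, Delta, Comet costs 32; no covering selection beats 30.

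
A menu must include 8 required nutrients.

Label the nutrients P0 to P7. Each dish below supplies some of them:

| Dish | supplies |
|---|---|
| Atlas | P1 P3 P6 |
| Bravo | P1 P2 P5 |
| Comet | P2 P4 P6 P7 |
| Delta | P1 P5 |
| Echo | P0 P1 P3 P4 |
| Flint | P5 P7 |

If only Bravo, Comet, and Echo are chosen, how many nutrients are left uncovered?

Union of Bravo, Comet, Echo = {P0, P1, P2, P3, P4, P5, P6, P7} — that's every nutrient, so 0 are uncovered.

0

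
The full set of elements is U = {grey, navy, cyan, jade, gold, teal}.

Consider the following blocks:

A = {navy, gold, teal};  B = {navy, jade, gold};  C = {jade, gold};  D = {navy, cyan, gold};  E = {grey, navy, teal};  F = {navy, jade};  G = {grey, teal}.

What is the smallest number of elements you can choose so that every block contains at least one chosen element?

3

H = {grey, navy, gold} meets every block (each contains at least one member of H), and |H| = 3.
No choice of 2 elements meets every block, so 3 is the minimum.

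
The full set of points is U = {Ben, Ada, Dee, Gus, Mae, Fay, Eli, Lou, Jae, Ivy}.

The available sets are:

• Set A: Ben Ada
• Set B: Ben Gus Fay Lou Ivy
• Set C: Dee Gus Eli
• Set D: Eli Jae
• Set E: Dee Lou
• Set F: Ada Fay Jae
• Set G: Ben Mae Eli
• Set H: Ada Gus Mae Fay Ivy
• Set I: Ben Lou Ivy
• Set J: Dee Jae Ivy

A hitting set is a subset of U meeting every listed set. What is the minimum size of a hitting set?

T = {Ben, Dee, Fay, Eli} meets every set (each contains at least one member of T), and |T| = 4.
No choice of 3 points meets every set, so 4 is the minimum.

4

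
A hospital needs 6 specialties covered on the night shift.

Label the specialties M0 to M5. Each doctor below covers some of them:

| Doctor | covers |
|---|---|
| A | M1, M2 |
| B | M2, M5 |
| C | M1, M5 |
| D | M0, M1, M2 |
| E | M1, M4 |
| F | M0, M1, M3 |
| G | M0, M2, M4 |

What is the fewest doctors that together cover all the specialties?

3

B and F and G together: B ∪ F ∪ G = {M0, M1, M2, M3, M4, M5} — every specialty is covered.
Only F contains M3, so F is forced; the remaining 3 specialties need at least 2 more doctors (each remaining doctor adds at most 2) — so at least 3 doctors are needed, and 3 is optimal.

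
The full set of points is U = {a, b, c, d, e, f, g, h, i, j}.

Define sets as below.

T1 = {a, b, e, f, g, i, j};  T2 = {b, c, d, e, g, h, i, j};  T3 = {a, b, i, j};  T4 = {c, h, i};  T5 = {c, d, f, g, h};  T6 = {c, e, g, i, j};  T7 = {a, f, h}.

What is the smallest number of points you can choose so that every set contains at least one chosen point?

Take T = {a, c}. Each listed set contains at least one of these, so T is a hitting set of size 2.
The sets T6, T7 are pairwise disjoint, so any hitting set needs a separate point for each — at least 2. Hence 2 is optimal.

2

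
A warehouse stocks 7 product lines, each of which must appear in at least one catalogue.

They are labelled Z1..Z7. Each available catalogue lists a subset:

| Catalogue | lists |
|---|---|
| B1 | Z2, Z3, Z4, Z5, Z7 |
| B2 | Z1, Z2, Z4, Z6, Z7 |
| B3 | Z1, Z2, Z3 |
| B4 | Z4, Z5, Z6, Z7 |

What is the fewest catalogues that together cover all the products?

Take {B1, B2}. Their union is {Z1, Z2, Z3, Z4, Z5, Z6, Z7}, which is all 7 products.
No single catalogue has all 7 products (the largest, B1, has 5), so 2 is optimal.

2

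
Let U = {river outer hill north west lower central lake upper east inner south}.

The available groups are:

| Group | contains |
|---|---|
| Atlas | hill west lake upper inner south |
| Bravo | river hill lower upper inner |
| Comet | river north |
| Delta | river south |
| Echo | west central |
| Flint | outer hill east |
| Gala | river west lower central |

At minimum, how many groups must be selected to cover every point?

Take {Atlas, Comet, Flint, Gala}. Their union is {river, outer, hill, north, west, lower, central, lake, upper, east, inner, south}, which is all 12 points.
No 3 of the 7 groups cover everything (all 35 combinations miss at least one point), so 4 is optimal.

4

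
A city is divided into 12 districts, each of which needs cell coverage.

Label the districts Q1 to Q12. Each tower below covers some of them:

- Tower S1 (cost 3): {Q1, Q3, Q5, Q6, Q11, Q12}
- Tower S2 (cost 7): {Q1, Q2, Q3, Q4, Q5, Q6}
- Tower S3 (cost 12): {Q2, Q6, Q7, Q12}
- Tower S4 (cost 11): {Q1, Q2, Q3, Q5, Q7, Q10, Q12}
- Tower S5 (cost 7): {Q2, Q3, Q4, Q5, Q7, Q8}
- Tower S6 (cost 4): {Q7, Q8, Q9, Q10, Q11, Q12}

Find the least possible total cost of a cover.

11

S2, S6 together cover every district (S2 ∪ S6 = {Q1, Q2, Q3, Q4, Q5, Q6, Q7, Q8, Q9, Q10, Q11, Q12}); total cost 7 + 4 = 11.
The greedy pick S1, S6, S2 costs 14; no covering selection beats 11.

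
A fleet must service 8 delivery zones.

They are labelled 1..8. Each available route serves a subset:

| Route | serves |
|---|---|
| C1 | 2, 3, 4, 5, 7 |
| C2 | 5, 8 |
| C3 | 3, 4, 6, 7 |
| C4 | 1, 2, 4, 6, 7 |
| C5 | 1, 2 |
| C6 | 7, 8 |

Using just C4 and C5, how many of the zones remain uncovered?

3

Union of C4, C5 = {1, 2, 4, 6, 7}.
Not covered: 3, 5, 8 — 3 zones.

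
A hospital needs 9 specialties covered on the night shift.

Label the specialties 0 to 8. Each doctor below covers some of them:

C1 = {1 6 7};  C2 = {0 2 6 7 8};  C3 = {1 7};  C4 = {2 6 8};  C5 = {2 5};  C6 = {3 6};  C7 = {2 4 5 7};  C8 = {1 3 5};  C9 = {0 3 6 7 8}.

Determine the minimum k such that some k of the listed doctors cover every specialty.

Take {C2, C7, C8}. Their union is {0, 1, 2, 3, 4, 5, 6, 7, 8}, which is all 9 specialties.
Only C7 contains 4, so C7 is forced; the remaining 5 specialties need at least 2 more doctors (each remaining doctor adds at most 4) — so at least 3 doctors are needed, and 3 is optimal.

3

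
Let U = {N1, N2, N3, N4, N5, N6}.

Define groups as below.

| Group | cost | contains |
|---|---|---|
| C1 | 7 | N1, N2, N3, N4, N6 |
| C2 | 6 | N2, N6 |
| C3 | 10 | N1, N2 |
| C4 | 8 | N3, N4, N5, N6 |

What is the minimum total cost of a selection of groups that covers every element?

15

C1, C4 together cover every element (C1 ∪ C4 = {N1, N2, N3, N4, N5, N6}); total cost 7 + 8 = 15.
No covering selection has total cost below 15.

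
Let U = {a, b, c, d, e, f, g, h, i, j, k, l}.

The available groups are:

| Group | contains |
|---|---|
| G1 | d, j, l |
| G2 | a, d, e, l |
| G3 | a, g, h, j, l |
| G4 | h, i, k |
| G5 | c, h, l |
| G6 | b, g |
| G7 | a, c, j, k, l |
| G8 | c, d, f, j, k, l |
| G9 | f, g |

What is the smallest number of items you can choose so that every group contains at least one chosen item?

The 3 items {g, k, l} hit every group.
The groups G2, G4, G6 are pairwise disjoint, so any hitting set needs a separate item for each — at least 3. Hence 3 is optimal.

3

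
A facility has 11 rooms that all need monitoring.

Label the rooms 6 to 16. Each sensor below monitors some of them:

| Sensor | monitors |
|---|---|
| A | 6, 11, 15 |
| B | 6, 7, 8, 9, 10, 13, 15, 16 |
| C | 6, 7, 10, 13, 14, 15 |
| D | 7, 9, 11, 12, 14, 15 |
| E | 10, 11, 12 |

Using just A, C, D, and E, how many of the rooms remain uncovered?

2

Union of A, C, D, E = {6, 7, 9, 10, 11, 12, 13, 14, 15}.
Not covered: 8, 16 — 2 rooms.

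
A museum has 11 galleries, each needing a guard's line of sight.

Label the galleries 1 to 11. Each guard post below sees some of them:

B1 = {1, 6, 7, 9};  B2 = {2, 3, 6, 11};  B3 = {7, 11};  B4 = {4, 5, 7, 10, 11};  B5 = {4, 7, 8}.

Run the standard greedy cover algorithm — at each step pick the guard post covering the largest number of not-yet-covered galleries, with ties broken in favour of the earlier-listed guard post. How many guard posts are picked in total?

Greedy: pick B4 (covers 5 new) → pick B1 (covers 3 new) → pick B2 (covers 2 new) → pick B5 (covers 1 new). Total picks: 4.

4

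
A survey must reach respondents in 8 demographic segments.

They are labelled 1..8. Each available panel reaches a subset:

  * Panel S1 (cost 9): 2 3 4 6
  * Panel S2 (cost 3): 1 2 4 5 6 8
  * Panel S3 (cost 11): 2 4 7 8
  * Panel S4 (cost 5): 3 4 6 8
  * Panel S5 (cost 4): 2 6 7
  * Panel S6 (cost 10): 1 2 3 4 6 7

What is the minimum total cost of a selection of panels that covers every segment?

12

S2, S4, S5 together cover every segment (S2 ∪ S4 ∪ S5 = {1, 2, 3, 4, 5, 6, 7, 8}); total cost 3 + 5 + 4 = 12.
No covering selection has total cost below 12.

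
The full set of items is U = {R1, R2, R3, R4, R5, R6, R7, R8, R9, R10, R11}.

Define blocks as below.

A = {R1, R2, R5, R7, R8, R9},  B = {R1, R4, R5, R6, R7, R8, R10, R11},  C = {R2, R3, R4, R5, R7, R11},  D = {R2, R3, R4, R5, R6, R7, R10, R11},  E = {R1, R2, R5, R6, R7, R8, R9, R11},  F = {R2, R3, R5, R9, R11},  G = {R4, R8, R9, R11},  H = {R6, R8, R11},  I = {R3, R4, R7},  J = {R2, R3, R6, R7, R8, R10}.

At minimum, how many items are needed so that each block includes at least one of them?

T = {R3, R8} meets every block (each contains at least one member of T), and |T| = 2.
The blocks H, I are pairwise disjoint, so any hitting set needs a separate item for each — at least 2. Hence 2 is optimal.

2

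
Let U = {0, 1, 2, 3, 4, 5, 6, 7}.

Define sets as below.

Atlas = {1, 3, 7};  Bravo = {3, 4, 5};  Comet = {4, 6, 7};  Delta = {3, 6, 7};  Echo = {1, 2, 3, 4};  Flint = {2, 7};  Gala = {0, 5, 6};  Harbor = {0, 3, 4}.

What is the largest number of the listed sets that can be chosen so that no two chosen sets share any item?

Atlas, Gala are pairwise disjoint (Atlas={1,3,7}; Gala={0,5,6}).
Every remaining set overlaps one of these, and no 3 of the listed sets are pairwise disjoint, so 2 is the maximum.

2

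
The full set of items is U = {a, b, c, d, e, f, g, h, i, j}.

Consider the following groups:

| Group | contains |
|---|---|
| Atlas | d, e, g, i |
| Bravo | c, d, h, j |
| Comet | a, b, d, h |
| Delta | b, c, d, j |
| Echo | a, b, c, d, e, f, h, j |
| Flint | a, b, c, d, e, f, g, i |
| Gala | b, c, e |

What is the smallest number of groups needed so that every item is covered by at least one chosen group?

2

Atlas and Echo cover everything between them: the union {a, b, c, d, e, f, g, h, i, j} is all of U.
No single group has all 10 items (the largest, Echo, has 8), so 2 is optimal.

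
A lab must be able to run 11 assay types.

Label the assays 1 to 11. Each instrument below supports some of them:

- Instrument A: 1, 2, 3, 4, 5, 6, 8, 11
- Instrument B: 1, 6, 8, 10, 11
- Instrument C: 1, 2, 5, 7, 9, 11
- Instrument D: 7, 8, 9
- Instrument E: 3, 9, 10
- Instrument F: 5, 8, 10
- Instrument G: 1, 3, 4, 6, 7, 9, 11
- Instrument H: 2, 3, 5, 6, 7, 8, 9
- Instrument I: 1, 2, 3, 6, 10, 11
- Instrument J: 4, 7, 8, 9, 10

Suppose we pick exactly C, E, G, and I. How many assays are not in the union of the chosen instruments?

Union of C, E, G, I = {1, 2, 3, 4, 5, 6, 7, 9, 10, 11}.
Not covered: 8 — 1 assay.

1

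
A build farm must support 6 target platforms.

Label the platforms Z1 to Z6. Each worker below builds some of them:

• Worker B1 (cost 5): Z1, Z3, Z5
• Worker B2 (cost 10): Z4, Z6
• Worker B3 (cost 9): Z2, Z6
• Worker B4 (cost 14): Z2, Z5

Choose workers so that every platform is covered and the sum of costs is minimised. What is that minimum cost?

B1, B2, B3 together cover every platform (B1 ∪ B2 ∪ B3 = {Z1, Z2, Z3, Z4, Z5, Z6}); total cost 5 + 10 + 9 = 24.
No covering selection has total cost below 24.

24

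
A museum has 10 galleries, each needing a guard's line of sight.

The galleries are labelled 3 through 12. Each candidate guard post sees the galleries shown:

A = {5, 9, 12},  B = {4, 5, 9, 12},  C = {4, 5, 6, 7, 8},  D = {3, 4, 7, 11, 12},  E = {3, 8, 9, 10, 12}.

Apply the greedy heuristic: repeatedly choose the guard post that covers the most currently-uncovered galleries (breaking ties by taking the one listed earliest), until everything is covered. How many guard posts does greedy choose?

Greedy: pick C (covers 5 new) → pick E (covers 4 new) → pick D (covers 1 new). Total picks: 3.

3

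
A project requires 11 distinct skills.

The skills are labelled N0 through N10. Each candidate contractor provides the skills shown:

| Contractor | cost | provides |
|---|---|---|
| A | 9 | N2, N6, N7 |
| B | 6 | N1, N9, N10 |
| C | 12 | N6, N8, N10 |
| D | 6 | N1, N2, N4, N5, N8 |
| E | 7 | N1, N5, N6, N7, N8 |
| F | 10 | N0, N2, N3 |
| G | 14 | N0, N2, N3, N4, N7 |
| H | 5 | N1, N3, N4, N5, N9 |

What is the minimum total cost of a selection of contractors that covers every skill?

27

B, E, G together cover every skill (B ∪ E ∪ G = {N0, N1, N2, N3, N4, N5, N6, N7, N8, N9, N10}); total cost 6 + 7 + 14 = 27.
The greedy pick H, E, F, B costs 28; no covering selection beats 27.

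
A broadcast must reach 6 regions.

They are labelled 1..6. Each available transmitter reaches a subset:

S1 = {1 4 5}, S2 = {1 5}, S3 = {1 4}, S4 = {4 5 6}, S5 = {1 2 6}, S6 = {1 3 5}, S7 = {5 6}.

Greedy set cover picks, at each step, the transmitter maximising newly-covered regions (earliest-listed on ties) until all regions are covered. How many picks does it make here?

3

Greedy: pick S1 (covers 3 new) → pick S5 (covers 2 new) → pick S6 (covers 1 new). Total picks: 3.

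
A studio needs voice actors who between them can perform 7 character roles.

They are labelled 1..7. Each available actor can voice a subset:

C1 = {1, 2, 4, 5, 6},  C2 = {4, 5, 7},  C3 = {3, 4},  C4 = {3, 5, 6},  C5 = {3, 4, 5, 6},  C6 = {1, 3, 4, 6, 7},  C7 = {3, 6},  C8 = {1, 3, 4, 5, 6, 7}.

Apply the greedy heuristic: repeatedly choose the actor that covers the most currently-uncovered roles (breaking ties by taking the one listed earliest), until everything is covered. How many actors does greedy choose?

Greedy: pick C8 (covers 6 new) → pick C1 (covers 1 new). Total picks: 2.

2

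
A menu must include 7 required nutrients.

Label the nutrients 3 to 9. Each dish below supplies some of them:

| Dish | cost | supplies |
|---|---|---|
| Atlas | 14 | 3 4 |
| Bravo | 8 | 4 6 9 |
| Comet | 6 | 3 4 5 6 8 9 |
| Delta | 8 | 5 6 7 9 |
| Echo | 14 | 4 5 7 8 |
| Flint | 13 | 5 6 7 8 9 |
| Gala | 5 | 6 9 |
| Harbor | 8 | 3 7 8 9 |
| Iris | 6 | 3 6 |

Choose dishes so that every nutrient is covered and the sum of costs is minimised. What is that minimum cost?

Comet, Delta together cover every nutrient (Comet ∪ Delta = {3, 4, 5, 6, 7, 8, 9}); total cost 6 + 8 = 14.
No covering selection has total cost below 14.

14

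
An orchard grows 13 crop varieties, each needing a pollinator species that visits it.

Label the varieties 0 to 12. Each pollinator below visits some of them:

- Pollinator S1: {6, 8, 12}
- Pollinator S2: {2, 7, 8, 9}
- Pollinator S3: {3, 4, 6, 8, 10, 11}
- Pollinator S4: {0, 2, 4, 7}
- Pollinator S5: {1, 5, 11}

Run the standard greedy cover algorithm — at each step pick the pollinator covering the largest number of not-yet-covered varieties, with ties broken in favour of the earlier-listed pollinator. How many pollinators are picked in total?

5

Greedy: pick S3 (covers 6 new) → pick S2 (covers 3 new) → pick S5 (covers 2 new) → pick S1 (covers 1 new) → pick S4 (covers 1 new). Total picks: 5.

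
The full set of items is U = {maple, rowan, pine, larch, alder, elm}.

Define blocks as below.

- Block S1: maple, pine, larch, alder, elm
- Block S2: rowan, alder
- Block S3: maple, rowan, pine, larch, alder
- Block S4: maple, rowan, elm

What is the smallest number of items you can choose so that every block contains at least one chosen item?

Take H = {maple, alder}. Each listed block contains at least one of these, so H is a hitting set of size 2.
No single item lies in every block, so at least 2 are needed and 2 is optimal.

2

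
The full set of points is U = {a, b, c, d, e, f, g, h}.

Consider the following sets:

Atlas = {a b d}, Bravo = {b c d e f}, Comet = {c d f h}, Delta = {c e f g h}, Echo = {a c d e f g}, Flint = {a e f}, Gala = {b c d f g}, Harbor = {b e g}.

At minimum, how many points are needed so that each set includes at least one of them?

2

T = {d, e} meets every set (each contains at least one member of T), and |T| = 2.
The sets Comet, Harbor are pairwise disjoint, so any hitting set needs a separate point for each — at least 2. Hence 2 is optimal.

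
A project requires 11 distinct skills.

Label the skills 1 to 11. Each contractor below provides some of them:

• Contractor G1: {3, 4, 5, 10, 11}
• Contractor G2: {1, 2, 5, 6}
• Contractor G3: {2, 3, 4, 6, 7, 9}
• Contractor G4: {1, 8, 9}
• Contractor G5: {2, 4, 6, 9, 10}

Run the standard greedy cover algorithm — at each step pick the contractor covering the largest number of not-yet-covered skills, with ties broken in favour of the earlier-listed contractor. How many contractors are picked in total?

3

Greedy: pick G3 (covers 6 new) → pick G1 (covers 3 new) → pick G4 (covers 2 new). Total picks: 3.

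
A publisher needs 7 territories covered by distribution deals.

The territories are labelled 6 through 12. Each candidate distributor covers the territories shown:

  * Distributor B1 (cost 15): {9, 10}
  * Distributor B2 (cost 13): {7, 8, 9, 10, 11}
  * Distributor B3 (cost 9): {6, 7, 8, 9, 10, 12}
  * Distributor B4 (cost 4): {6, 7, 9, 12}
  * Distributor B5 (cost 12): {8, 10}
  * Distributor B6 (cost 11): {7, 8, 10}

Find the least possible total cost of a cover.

17

B2, B4 together cover every territory (B2 ∪ B4 = {6, 7, 8, 9, 10, 11, 12}); total cost 13 + 4 = 17.
No covering selection has total cost below 17.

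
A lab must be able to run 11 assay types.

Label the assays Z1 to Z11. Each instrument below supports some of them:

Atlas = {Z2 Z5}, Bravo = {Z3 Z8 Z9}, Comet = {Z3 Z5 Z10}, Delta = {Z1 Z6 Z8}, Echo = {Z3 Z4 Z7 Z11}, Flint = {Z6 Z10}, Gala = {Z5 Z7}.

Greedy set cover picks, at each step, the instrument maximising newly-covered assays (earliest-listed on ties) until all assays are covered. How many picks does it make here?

Greedy: pick Echo (covers 4 new) → pick Delta (covers 3 new) → pick Atlas (covers 2 new) → pick Bravo (covers 1 new) → pick Comet (covers 1 new). Total picks: 5.

5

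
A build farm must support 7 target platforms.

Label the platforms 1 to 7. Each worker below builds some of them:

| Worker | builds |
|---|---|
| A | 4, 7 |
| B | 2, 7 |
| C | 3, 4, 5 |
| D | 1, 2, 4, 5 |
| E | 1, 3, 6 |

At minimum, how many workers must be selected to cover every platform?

Take {B, D, E}. Their union is {1, 2, 3, 4, 5, 6, 7}, which is all 7 platforms.
Only E contains 6, so E is forced; the remaining 4 platforms need at least 2 more workers (each remaining worker adds at most 3) — so at least 3 workers are needed, and 3 is optimal.

3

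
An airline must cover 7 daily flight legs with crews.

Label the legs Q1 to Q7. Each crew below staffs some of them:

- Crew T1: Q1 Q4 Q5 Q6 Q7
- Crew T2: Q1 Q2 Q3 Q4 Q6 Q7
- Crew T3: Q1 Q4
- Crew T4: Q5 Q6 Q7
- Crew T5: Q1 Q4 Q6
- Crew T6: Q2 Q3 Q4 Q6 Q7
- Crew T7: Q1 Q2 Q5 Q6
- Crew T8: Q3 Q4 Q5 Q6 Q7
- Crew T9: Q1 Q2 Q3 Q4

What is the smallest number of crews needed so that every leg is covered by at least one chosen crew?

T2 and T4 together: T2 ∪ T4 = {Q1, Q2, Q3, Q4, Q5, Q6, Q7} — every leg is covered.
No single crew has all 7 legs (the largest, T2, has 6), so 2 is optimal.

2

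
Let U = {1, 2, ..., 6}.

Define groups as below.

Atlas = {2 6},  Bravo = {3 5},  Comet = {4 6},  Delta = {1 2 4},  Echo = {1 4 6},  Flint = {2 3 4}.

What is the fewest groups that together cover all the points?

Take {Bravo, Echo, Flint}. Their union is {1, 2, 3, 4, 5, 6}, which is all 6 points.
Only Bravo contains 5, so Bravo is forced; the remaining 4 points need at least 2 more groups (each remaining group adds at most 3) — so at least 3 groups are needed, and 3 is optimal.

3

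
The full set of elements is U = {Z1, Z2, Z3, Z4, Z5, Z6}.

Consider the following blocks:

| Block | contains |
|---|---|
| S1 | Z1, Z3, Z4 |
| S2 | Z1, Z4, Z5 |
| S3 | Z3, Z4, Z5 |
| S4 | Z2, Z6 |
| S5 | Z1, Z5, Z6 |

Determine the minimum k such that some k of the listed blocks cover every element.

3

S1, S4, and S5 cover everything between them: the union {Z1, Z2, Z3, Z4, Z5, Z6} is all of U.
Only S4 contains Z2, so S4 is forced; the remaining 4 elements need at least 2 more blocks (each remaining block adds at most 3) — so at least 3 blocks are needed, and 3 is optimal.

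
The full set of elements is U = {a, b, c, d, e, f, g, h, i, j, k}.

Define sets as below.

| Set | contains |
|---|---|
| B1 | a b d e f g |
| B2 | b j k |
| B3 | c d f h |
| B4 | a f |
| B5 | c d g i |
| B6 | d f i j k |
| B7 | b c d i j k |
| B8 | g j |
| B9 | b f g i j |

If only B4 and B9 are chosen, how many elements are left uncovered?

5

Union of B4, B9 = {a, b, f, g, i, j}.
Not covered: c, d, e, h, k — 5 elements.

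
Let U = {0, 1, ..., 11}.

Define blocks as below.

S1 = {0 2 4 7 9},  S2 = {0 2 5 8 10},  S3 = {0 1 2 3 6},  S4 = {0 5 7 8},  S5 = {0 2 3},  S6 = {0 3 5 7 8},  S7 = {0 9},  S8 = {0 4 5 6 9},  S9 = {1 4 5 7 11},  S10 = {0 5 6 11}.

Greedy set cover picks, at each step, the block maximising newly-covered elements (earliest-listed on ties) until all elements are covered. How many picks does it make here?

4

Greedy: pick S1 (covers 5 new) → pick S2 (covers 3 new) → pick S3 (covers 3 new) → pick S9 (covers 1 new). Total picks: 4.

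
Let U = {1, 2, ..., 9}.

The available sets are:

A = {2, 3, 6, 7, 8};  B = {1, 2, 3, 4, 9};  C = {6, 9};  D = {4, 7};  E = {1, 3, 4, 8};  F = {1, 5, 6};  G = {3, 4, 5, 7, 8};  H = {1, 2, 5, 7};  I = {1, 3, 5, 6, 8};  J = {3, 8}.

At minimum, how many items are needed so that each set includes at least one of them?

Take T = {3, 6, 7}. Each listed set contains at least one of these, so T is a hitting set of size 3.
The sets D, F, J are pairwise disjoint, so any hitting set needs a separate item for each — at least 3. Hence 3 is optimal.

3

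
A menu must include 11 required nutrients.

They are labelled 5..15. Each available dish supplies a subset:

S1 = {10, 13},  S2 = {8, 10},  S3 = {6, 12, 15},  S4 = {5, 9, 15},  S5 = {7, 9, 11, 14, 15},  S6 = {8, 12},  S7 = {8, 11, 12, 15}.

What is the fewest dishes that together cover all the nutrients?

S1 and S3 and S4 and S5 and S6 together: S1 ∪ S3 ∪ S4 ∪ S5 ∪ S6 = {5, 6, 7, 8, 9, 10, 11, 12, 13, 14, 15} — every nutrient is covered.
No 4 of the 7 dishes cover everything (all 35 combinations miss at least one nutrient), so 5 is optimal.

5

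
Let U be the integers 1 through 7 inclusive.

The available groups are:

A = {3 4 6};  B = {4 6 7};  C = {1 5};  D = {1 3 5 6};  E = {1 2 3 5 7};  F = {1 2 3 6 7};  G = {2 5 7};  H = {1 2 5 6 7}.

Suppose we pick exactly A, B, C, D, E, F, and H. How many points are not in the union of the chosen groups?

0

Union of A, B, C, D, E, F, H = {1, 2, 3, 4, 5, 6, 7} — that's every point, so 0 are uncovered.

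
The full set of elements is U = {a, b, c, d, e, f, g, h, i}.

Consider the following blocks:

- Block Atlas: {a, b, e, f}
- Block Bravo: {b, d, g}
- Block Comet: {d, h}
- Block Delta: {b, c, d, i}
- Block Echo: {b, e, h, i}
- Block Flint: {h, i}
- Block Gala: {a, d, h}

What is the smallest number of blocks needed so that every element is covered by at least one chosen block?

4

Atlas, Bravo, Delta, and Echo cover everything between them: the union {a, b, c, d, e, f, g, h, i} is all of U.
No 3 of the 7 blocks cover everything (all 35 combinations miss at least one element), so 4 is optimal.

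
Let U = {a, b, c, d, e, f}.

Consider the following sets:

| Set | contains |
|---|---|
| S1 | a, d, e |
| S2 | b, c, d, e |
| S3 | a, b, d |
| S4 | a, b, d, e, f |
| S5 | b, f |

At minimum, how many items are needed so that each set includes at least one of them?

Take H = {d, f}. Each listed set contains at least one of these, so H is a hitting set of size 2.
The sets S1, S5 are pairwise disjoint, so any hitting set needs a separate item for each — at least 2. Hence 2 is optimal.

2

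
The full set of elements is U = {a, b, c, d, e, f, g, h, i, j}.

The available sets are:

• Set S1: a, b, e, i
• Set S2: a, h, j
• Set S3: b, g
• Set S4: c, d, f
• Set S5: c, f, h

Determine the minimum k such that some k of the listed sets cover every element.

Take {S1, S2, S3, S4}. Their union is {a, b, c, d, e, f, g, h, i, j}, which is all 10 elements.
Only S3 contains g, so S3 is forced; the remaining 8 elements need at least 3 more sets (each remaining set adds at most 3) — so at least 4 sets are needed, and 4 is optimal.

4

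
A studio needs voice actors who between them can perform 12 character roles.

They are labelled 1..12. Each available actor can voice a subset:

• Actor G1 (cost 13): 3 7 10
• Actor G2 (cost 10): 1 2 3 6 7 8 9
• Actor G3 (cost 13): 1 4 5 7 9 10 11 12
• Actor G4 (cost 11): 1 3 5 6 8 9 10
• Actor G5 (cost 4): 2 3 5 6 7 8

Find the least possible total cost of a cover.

G3, G5 together cover every role (G3 ∪ G5 = {1, 2, 3, 4, 5, 6, 7, 8, 9, 10, 11, 12}); total cost 13 + 4 = 17.
No covering selection has total cost below 17.

17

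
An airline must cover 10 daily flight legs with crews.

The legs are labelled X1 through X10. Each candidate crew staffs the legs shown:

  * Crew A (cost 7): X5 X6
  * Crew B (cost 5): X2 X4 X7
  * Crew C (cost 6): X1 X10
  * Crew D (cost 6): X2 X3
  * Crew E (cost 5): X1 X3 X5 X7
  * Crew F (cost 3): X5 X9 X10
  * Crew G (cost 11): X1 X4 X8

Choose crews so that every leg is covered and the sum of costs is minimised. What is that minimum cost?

31

A, B, E, F, G together cover every leg (A ∪ B ∪ E ∪ F ∪ G = {X1, X2, X3, X4, X5, X6, X7, X8, X9, X10}); total cost 7 + 5 + 5 + 3 + 11 = 31.
No covering selection has total cost below 31.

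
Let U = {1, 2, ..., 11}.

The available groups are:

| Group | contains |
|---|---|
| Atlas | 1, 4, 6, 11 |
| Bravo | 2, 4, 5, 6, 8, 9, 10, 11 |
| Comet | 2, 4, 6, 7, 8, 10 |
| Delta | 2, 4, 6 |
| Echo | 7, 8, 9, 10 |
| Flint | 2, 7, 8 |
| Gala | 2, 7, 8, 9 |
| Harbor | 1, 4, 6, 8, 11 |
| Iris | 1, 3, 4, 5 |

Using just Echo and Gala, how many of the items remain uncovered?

6

Union of Echo, Gala = {2, 7, 8, 9, 10}.
Not covered: 1, 3, 4, 5, 6, 11 — 6 items.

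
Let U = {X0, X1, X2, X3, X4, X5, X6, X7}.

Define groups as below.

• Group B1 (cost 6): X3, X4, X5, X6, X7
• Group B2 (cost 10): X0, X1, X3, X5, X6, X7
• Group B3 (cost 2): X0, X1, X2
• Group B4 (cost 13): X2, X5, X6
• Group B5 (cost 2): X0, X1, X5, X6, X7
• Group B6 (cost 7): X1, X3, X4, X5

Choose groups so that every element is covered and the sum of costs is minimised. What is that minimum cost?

8

B1, B3 together cover every element (B1 ∪ B3 = {X0, X1, X2, X3, X4, X5, X6, X7}); total cost 6 + 2 = 8.
The greedy pick B5, B3, B1 costs 10; no covering selection beats 8.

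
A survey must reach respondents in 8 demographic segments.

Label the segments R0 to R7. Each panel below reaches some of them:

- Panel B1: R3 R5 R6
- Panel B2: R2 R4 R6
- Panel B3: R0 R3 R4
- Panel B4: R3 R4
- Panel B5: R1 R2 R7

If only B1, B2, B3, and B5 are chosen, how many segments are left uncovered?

0

Union of B1, B2, B3, B5 = {R0, R1, R2, R3, R4, R5, R6, R7} — that's every segment, so 0 are uncovered.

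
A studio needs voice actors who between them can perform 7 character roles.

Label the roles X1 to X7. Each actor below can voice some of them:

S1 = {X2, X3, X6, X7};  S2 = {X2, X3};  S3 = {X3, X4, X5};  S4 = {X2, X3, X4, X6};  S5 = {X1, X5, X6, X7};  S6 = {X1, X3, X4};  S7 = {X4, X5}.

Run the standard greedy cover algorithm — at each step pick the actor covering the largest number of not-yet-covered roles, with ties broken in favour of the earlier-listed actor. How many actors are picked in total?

Greedy: pick S1 (covers 4 new) → pick S3 (covers 2 new) → pick S5 (covers 1 new). Total picks: 3.
(The true minimum cover uses only 2 actors, so greedy is not optimal here.)

3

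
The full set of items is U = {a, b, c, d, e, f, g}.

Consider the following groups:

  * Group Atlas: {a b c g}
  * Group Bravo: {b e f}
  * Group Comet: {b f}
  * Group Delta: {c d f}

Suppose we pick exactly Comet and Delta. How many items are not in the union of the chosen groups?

3

Union of Comet, Delta = {b, c, d, f}.
Not covered: a, e, g — 3 items.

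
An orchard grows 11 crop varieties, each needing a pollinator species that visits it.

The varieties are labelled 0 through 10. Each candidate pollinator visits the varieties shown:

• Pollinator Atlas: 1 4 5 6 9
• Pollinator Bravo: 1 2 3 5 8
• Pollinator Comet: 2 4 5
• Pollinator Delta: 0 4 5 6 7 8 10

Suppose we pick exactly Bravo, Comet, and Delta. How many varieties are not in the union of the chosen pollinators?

1

Union of Bravo, Comet, Delta = {0, 1, 2, 3, 4, 5, 6, 7, 8, 10}.
Not covered: 9 — 1 variety.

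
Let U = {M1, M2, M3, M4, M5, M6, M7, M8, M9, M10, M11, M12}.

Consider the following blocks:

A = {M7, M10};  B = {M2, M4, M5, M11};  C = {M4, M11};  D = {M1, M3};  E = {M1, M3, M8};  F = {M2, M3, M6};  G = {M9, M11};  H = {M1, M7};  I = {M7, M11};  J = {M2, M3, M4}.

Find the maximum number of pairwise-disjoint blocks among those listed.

3

A, B, D are pairwise disjoint (A={M7,M10}; B={M2,M4,M5,M11}; D={M1,M3}).
Every remaining block overlaps one of these, and no 4 of the listed blocks are pairwise disjoint, so 3 is the maximum.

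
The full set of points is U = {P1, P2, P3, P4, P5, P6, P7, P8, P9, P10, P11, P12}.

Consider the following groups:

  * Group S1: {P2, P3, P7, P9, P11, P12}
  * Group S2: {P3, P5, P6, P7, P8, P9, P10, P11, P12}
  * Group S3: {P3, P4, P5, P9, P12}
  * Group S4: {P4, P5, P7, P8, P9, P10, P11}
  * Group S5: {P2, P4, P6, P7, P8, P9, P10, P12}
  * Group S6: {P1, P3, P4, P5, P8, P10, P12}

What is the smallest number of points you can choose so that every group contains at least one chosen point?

2

The 2 points {P9, P10} hit every group.
No single point lies in every group, so at least 2 are needed and 2 is optimal.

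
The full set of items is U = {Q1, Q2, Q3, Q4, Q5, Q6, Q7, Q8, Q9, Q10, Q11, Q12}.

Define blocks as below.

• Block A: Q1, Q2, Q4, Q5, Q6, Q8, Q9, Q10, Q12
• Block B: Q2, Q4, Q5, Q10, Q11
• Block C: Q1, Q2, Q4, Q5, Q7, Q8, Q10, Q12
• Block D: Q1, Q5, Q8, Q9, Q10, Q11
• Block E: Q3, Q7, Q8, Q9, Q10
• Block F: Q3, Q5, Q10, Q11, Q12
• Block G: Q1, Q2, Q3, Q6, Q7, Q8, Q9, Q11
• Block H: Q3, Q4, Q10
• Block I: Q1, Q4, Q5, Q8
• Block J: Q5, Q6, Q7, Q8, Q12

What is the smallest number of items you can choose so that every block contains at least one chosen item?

Take T = {Q3, Q5}. Each listed block contains at least one of these, so T is a hitting set of size 2.
The blocks H, J are pairwise disjoint, so any hitting set needs a separate item for each — at least 2. Hence 2 is optimal.

2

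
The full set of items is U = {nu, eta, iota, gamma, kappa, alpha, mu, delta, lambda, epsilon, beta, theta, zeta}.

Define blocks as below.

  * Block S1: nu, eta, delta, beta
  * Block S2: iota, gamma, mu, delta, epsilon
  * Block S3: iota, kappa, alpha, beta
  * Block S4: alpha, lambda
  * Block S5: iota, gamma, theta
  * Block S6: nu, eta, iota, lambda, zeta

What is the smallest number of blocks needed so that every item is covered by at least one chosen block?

4

S2, S3, S5, and S6 cover everything between them: the union {nu, eta, iota, gamma, kappa, alpha, mu, delta, lambda, epsilon, beta, theta, zeta} is all of U.
Only S3 contains kappa, so S3 is forced; the remaining 9 items need at least 3 more blocks (each remaining block adds at most 4) — so at least 4 blocks are needed, and 4 is optimal.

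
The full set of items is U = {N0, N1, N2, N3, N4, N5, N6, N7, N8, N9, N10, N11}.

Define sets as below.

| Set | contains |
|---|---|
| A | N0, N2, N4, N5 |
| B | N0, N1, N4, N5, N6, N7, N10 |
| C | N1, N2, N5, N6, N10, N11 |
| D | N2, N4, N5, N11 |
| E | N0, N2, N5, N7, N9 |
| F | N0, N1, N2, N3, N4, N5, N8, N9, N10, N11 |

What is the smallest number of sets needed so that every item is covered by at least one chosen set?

2

B and F together: B ∪ F = {N0, N1, N2, N3, N4, N5, N6, N7, N8, N9, N10, N11} — every item is covered.
No single set has all 12 items (the largest, F, has 10), so 2 is optimal.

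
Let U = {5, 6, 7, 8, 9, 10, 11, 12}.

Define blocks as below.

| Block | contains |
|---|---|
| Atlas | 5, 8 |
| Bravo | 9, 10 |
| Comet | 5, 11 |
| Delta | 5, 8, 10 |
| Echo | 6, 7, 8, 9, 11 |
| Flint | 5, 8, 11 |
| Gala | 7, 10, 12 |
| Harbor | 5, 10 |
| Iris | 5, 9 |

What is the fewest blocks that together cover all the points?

Comet and Echo and Gala together: Comet ∪ Echo ∪ Gala = {5, 6, 7, 8, 9, 10, 11, 12} — every point is covered.
Only Echo contains 6, so Echo is forced; the remaining 3 points need at least 2 more blocks (each remaining block adds at most 2) — so at least 3 blocks are needed, and 3 is optimal.

3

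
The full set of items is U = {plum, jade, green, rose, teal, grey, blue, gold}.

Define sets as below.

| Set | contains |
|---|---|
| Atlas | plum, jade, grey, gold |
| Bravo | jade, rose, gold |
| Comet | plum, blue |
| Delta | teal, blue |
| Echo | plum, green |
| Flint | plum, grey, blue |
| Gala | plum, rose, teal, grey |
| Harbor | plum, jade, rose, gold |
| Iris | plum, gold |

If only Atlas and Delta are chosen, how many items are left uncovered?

2

Union of Atlas, Delta = {plum, jade, teal, grey, blue, gold}.
Not covered: green, rose — 2 items.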